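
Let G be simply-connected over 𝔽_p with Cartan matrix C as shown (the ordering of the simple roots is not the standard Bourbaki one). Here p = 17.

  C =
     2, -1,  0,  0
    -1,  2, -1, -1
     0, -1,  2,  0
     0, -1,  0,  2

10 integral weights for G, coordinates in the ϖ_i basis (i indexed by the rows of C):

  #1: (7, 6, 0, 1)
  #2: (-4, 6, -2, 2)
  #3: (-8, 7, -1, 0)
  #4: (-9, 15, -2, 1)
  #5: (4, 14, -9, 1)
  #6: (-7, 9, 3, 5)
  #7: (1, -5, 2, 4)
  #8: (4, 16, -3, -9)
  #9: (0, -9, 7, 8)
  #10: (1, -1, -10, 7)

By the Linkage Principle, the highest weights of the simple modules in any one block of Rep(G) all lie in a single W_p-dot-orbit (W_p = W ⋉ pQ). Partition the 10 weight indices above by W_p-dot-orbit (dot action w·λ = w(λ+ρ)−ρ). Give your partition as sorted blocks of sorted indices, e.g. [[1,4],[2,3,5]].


Root system D_4: the 4×4 matrix C matches after relabeling.

Folding the 10 weights λ_j+ρ into Ā_17 (reps in the given 4-coord order):

  1: (7, 1, 0, 1)
  2: (3, 3, 1, 3)
  3: (7, 1, 0, 1)
  4: (7, 1, 0, 1)
  5: (0, 2, 3, 3)
  6: (3, 3, 1, 3)
  7: (2, 1, 1, 1)
  8: (0, 2, 3, 3)
  9: (7, 1, 0, 1)
  10: (7, 1, 0, 1)

Grouping the 10 weights by Ā_17-representative: 4 linkage classes.

[[1, 3, 4, 9, 10], [2, 6], [5, 8], [7]]


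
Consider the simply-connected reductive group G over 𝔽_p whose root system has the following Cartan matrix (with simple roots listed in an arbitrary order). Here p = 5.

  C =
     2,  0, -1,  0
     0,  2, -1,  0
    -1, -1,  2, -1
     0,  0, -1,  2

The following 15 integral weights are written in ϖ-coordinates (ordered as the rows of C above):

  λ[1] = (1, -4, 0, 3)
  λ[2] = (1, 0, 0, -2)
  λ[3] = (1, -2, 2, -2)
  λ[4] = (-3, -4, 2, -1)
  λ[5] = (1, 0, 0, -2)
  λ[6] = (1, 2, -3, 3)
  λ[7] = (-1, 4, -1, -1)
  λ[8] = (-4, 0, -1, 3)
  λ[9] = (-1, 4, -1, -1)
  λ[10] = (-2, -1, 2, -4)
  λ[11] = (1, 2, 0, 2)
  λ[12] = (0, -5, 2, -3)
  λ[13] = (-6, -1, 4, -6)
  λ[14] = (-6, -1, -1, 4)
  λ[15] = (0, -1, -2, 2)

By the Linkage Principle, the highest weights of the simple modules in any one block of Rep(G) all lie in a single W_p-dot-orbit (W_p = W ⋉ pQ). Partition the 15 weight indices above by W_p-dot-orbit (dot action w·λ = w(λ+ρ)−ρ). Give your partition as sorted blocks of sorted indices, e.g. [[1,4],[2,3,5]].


D_4 Cartan matrix, 4 simple roots permuted; ρ=(1,1,1,1).

Each λ_j+ρ reduced to Ā_5; 4-tuples below use C's row order:

  λ_1+ρ ↦ (0, 1, 0, 2)
  λ_2+ρ ↦ (2, 1, 0, 1)
  λ_3+ρ ↦ (2, 1, 0, 1)
  λ_4+ρ ↦ (0, 1, 0, 2)
  λ_5+ρ ↦ (2, 1, 0, 1)
  λ_6+ρ ↦ (0, 1, 0, 2)
  λ_7+ρ ↦ (0, 5, 0, 0)
  λ_8+ρ ↦ (0, 2, 1, 1)
  λ_9+ρ ↦ (0, 5, 0, 0)
  λ_10+ρ ↦ (0, 1, 0, 2)
  λ_11+ρ ↦ (2, 1, 0, 1)
  λ_12+ρ ↦ (2, 1, 0, 1)
  λ_13+ρ ↦ (0, 5, 0, 0)
  λ_14+ρ ↦ (0, 5, 0, 0)
  λ_15+ρ ↦ (0, 1, 0, 2)

Grouping the 15 weights by Ā_5-representative: 4 linkage classes.

[[1, 4, 6, 10, 15], [2, 3, 5, 11, 12], [7, 9, 13, 14], [8]]


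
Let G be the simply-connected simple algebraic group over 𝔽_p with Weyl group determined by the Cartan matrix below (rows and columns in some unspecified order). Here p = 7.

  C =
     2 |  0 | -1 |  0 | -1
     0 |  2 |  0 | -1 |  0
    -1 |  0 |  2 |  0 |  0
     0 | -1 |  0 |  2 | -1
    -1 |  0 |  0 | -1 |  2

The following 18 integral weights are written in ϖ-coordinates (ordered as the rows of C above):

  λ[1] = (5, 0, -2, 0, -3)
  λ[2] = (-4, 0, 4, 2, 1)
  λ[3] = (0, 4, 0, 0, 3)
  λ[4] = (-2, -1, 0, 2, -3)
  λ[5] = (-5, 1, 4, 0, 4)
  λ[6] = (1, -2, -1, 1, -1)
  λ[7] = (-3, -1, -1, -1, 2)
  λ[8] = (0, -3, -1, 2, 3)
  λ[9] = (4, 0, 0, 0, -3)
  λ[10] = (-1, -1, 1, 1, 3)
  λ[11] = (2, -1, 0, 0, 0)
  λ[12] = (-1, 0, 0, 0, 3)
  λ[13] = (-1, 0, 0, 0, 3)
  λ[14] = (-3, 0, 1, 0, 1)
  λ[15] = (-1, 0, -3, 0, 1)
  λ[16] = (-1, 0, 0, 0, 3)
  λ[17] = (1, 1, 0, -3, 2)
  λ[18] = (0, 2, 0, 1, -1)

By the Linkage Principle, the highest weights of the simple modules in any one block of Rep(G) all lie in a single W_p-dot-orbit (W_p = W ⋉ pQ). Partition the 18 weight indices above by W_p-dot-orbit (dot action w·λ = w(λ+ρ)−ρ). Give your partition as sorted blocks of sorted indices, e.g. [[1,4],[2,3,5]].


Dynkin diagram of C (from the 8 off-diagonal −1 entries): A_5.

Each λ_j+ρ reduced to Ā_7; 5-tuples below use C's row order:

  λ_1+ρ ↦ (3, 0, 1, 1, 1);  λ_2+ρ ↦ (2, 0, 1, 2, 1);  λ_3+ρ ↦ (3, 0, 1, 1, 1);  λ_4+ρ ↦ (0, 0, 2, 0, 1);  λ_5+ρ ↦ (3, 0, 1, 1, 1);  λ_6+ρ ↦ (2, 1, 0, 1, 0);  λ_7+ρ ↦ (0, 0, 2, 0, 1);  λ_8+ρ ↦ (0, 1, 1, 1, 4);  λ_9+ρ ↦ (3, 0, 1, 1, 1);  λ_10+ρ ↦ (0, 1, 1, 1, 4);  λ_11+ρ ↦ (3, 0, 1, 1, 1);  λ_12+ρ ↦ (0, 1, 1, 1, 4);  λ_13+ρ ↦ (0, 1, 1, 1, 4);  λ_14+ρ ↦ (2, 1, 0, 1, 0);  λ_15+ρ ↦ (2, 1, 0, 1, 0);  λ_16+ρ ↦ (0, 1, 1, 1, 4);  λ_17+ρ ↦ (2, 0, 1, 2, 1);  λ_18+ρ ↦ (1, 3, 1, 2, 0)

Partition of {1..18} into 6 W_7-dot-orbits:

[[1, 3, 5, 9, 11], [2, 17], [4, 7], [6, 14, 15], [8, 10, 12, 13, 16], [18]]


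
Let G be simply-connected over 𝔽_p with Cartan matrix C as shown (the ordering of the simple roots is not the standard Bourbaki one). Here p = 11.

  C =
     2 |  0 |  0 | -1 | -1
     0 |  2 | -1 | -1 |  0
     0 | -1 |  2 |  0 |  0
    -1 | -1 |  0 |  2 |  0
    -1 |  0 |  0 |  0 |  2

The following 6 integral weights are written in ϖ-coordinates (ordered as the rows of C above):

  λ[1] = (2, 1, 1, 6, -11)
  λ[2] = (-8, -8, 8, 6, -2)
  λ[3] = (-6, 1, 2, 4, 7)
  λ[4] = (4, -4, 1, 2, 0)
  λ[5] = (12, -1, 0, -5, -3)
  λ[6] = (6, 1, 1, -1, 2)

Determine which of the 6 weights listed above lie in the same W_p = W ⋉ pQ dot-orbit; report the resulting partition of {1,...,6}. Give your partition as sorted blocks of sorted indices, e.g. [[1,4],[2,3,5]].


Cartan matrix: type A_5 (|W|=720); un-permuting the 5 rows.

Alcove-folded reps (p=11, 6 weights, presented ϖ-order):

  λ_1+ρ ↦ (7, 1, 1, 0, 0)
  λ_2+ρ ↦ (7, 1, 1, 0, 0)
  λ_3+ρ ↦ (5, 2, 1, 0, 1)
  λ_4+ρ ↦ (5, 2, 1, 0, 1)
  λ_5+ρ ↦ (7, 1, 1, 0, 0)
  λ_6+ρ ↦ (7, 1, 1, 0, 0)

Partition of {1..6} into 2 W_11-dot-orbits:

[[1, 2, 5, 6], [3, 4]]


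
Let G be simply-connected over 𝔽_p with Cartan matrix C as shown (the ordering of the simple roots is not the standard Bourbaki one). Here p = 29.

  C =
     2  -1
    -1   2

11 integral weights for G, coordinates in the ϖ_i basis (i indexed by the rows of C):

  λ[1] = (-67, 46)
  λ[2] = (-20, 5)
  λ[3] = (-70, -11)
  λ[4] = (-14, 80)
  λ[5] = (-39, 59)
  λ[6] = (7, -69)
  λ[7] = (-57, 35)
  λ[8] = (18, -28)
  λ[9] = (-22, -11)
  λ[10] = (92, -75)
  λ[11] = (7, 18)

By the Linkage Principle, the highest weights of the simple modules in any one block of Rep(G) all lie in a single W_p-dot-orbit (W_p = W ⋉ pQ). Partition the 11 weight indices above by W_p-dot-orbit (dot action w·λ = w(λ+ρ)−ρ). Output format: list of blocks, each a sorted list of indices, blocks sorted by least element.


Root system A_2: the 2×2 matrix C matches after relabeling.

Folding the 11 weights λ_j+ρ into Ā_29 (reps in the given 2-coord order):

  λ_1 → (8, 10) · λ_2 → (6, 13) · λ_3 → (8, 10) · λ_4 → (6, 13) · λ_5 → (2, 7) · λ_6 → (8, 19) · λ_7 → (2, 7) · λ_8 → (8, 19) · λ_9 → (8, 19) · λ_10 → (6, 13) · λ_11 → (8, 19)

4 distinct reps among the 11 weights ⇒ 4 W_29-linkage classes:

[[1, 3], [2, 4, 10], [5, 7], [6, 8, 9, 11]]


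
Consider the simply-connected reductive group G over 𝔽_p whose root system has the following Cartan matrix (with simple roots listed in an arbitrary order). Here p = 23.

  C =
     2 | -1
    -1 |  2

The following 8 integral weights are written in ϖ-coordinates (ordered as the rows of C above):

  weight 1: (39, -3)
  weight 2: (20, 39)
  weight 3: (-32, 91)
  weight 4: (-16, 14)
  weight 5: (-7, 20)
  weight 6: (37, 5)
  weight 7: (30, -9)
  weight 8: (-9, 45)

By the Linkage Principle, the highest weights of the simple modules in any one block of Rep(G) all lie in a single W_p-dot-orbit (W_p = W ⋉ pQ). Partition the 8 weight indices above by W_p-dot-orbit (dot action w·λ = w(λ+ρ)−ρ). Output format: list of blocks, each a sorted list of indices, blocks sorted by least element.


C ↔ A_2 under row/col permutation; |W(A_2)| = 6.

Folding the 8 weights λ_j+ρ into Ā_23 (reps in the given 2-coord order):

  λ_1 → (6, 15) · λ_2 → (2, 15) · λ_3 → (15, 0) · λ_4 → (15, 0) · λ_5 → (6, 15) · λ_6 → (2, 15) · λ_7 → (15, 0) · λ_8 → (15, 0)

3 distinct reps among the 8 weights ⇒ 3 W_23-linkage classes:

[[1, 5], [2, 6], [3, 4, 7, 8]]


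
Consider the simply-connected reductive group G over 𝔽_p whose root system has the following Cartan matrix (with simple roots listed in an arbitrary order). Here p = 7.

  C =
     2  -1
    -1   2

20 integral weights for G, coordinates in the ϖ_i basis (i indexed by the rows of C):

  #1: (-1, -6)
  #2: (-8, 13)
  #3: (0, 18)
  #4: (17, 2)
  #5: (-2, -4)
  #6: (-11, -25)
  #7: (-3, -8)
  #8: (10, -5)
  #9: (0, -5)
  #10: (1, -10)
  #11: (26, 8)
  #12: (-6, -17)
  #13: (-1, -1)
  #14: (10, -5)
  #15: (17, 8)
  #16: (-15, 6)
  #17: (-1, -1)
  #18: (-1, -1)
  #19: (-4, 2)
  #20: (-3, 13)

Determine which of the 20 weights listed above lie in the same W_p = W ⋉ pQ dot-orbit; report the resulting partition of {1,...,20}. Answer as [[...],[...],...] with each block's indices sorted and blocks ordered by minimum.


A_2 Cartan matrix, 2 simple roots permuted; ρ=(1,1).

W_7-reps of the 20 weights in Ā_7 (same 2-coord order as C):

  1: (5, 0) · 2: (0, 0) · 3: (1, 1) · 4: (3, 0) · 5: (3, 1) · 6: (3, 1) · 7: (5, 0) · 8: (3, 0) · 9: (3, 1) · 10: (5, 0) · 11: (1, 1) · 12: (5, 0) · 13: (0, 0) · 14: (3, 0) · 15: (1, 4) · 16: (0, 0) · 17: (0, 0) · 18: (0, 0) · 19: (3, 0) · 20: (5, 0)

Grouping the 20 weights by Ā_7-representative: 6 linkage classes.

[[1, 7, 10, 12, 20], [2, 13, 16, 17, 18], [3, 11], [4, 8, 14, 19], [5, 6, 9], [15]]


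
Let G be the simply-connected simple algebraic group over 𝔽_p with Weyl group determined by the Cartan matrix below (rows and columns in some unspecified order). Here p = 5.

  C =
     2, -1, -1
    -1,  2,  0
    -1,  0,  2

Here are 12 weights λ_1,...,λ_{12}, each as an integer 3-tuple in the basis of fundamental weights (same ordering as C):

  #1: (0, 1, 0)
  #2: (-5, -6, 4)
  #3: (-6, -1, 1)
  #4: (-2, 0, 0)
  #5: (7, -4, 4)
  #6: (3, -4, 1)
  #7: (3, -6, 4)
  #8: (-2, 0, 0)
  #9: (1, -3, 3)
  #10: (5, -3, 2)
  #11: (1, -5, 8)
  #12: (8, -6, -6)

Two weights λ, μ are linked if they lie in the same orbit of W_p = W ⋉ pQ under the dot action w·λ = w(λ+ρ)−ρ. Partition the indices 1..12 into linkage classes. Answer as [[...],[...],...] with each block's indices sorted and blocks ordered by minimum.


Cartan matrix: type A_3 (|W|=24); un-permuting the 3 rows.

Each λ_j+ρ reduced to Ā_5; 3-tuples below use C's row order:

    λ_1+ρ ↦ (1, 2, 1)
    λ_2+ρ ↦ (1, 0, 0)
    λ_3+ρ ↦ (3, 2, 0)
    λ_4+ρ ↦ (1, 0, 0)
    λ_5+ρ ↦ (3, 2, 0)
    λ_6+ρ ↦ (1, 2, 1)
    λ_7+ρ ↦ (1, 0, 0)
    λ_8+ρ ↦ (1, 0, 0)
    λ_9+ρ ↦ (0, 1, 3)
    λ_10+ρ ↦ (1, 2, 1)
    λ_11+ρ ↦ (1, 2, 1)
    λ_12+ρ ↦ (1, 0, 0)

These 12 weights hit 4 W_5-dot-orbits; sizes (4, 5, 2, 1):

[[1, 6, 10, 11], [2, 4, 7, 8, 12], [3, 5], [9]]


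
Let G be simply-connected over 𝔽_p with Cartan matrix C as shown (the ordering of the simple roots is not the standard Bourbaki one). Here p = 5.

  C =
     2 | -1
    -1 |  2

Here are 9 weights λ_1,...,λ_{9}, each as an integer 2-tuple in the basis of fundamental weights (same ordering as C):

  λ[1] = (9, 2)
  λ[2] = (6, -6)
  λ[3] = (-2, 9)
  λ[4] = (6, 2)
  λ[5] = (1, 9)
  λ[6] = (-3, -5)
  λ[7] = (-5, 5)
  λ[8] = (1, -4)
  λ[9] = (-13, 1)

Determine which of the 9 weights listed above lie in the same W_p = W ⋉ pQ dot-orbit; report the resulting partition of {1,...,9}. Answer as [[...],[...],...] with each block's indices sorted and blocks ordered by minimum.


Cartan matrix: type A_2 (|W|=6); un-permuting the 2 rows.

W_5-reps of the 9 weights in Ā_5 (same 2-coord order as C):

  [1] (3, 2)
  [2] (0, 3)
  [3] (4, 0)
  [4] (0, 2)
  [5] (3, 2)
  [6] (3, 1)
  [7] (3, 1)
  [8] (1, 2)
  [9] (3, 2)

Grouping the 9 weights by Ā_5-representative: 6 linkage classes.

[[1, 5, 9], [2], [3], [4], [6, 7], [8]]


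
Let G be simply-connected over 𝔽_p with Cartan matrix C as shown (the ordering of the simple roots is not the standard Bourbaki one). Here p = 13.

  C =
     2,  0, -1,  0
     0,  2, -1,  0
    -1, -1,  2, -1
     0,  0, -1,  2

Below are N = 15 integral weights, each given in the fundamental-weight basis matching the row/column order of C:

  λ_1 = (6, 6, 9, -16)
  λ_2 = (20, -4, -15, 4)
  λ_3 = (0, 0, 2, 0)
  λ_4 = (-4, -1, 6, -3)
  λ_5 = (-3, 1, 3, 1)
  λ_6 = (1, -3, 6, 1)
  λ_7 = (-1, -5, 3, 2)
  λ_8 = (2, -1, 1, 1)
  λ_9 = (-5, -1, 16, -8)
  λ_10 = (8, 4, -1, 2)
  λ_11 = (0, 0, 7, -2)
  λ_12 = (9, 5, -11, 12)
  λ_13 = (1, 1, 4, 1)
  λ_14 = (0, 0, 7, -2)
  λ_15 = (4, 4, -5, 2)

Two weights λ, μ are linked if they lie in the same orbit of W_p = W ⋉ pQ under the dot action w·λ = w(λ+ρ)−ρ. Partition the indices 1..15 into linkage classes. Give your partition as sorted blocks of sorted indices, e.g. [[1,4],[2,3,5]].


C ↔ D_4 under row/col permutation; |W(D_4)| = 192.

Each λ_j+ρ reduced to Ā_13; 4-tuples below use C's row order:

    1: (2, 2, 2, 2)
    2: (1, 1, 3, 1)
    3: (1, 1, 3, 1)
    4: (3, 0, 2, 2)
    5: (2, 2, 2, 2)
    6: (2, 2, 2, 2)
    7: (0, 4, 0, 3)
    8: (3, 0, 2, 2)
    9: (0, 4, 0, 3)
    10: (5, 1, 3, 1)
    11: (1, 1, 3, 1)
    12: (0, 4, 0, 3)
    13: (2, 2, 2, 2)
    14: (1, 1, 3, 1)
    15: (1, 1, 3, 1)

5 distinct reps among the 15 weights ⇒ 5 W_13-linkage classes:

[[1, 5, 6, 13], [2, 3, 11, 14, 15], [4, 8], [7, 9, 12], [10]]


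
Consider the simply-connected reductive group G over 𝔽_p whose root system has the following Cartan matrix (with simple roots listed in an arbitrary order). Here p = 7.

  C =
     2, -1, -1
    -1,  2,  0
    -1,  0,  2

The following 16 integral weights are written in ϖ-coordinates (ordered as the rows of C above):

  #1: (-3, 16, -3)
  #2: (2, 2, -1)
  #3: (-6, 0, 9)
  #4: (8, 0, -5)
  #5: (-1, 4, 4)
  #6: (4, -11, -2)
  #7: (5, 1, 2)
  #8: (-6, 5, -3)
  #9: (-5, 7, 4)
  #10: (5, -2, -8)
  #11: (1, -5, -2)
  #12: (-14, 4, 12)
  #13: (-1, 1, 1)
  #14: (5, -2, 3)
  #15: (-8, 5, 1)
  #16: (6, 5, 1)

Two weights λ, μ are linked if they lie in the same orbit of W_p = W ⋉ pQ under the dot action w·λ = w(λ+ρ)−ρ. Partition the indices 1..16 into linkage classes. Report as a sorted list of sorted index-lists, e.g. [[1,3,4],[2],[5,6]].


Root system A_3: the 3×3 matrix C matches after relabeling.

W_7-reps of the 16 weights in Ā_7 (same 3-coord order as C):

    [1] (3, 2, 1)
    [2] (3, 3, 0)
    [3] (1, 1, 2)
    [4] (3, 2, 1)
    [5] (0, 2, 2)
    [6] (1, 1, 2)
    [7] (3, 2, 1)
    [8] (1, 1, 5)
    [9] (3, 2, 1)
    [10] (1, 1, 5)
    [11] (1, 1, 2)
    [12] (1, 1, 5)
    [13] (0, 2, 2)
    [14] (3, 2, 1)
    [15] (1, 1, 5)
    [16] (1, 1, 5)

Linkage partition of the 16 weights (5 classes, p=7):

[[1, 4, 7, 9, 14], [2], [3, 6, 11], [5, 13], [8, 10, 12, 15, 16]]


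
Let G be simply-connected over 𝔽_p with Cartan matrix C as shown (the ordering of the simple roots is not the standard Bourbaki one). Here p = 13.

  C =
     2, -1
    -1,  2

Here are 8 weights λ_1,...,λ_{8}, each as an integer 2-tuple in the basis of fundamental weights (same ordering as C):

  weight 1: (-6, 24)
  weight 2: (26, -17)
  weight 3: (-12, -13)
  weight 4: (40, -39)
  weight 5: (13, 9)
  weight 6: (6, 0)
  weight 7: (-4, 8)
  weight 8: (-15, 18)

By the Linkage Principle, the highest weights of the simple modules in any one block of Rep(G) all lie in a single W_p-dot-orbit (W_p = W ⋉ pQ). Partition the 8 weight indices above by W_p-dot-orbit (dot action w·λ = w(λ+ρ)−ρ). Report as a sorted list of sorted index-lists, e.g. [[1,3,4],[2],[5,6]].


Root system A_2: the 2×2 matrix C matches after relabeling.

Each λ_j+ρ reduced to Ā_13; 2-tuples below use C's row order:

  1: (7, 1)
  2: (2, 1)
  3: (2, 1)
  4: (2, 1)
  5: (2, 1)
  6: (7, 1)
  7: (3, 6)
  8: (7, 1)

Linkage partition of the 8 weights (3 classes, p=13):

[[1, 6, 8], [2, 3, 4, 5], [7]]


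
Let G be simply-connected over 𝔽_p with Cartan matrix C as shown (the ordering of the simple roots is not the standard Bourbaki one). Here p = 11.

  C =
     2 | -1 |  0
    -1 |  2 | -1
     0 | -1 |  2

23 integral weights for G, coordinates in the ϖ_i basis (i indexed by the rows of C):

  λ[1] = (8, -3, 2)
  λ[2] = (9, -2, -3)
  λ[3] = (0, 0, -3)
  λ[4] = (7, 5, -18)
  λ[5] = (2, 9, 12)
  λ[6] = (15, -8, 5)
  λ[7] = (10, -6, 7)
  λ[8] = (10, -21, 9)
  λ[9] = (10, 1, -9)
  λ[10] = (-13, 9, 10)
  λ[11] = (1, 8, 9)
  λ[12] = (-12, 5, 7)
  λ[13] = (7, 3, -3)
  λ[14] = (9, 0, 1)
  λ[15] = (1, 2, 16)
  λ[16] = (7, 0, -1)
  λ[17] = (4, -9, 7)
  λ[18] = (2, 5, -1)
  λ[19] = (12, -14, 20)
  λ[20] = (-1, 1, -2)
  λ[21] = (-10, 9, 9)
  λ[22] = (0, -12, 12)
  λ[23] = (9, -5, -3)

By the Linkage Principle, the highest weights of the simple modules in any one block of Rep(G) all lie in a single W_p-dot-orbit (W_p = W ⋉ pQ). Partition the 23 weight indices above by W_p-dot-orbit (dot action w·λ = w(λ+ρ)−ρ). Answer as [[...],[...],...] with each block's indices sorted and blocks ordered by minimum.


Cartan matrix: type A_3 (|W|=24); un-permuting the 3 rows.

Each λ_j+ρ reduced to Ā_11; 3-tuples below use C's row order:

    λ_1 → (7, 2, 1)
    λ_2 → (7, 2, 1)
    λ_3 → (0, 1, 1)
    λ_4 → (3, 5, 0)
    λ_5 → (7, 2, 1)
    λ_6 → (4, 2, 4)
    λ_7 → (3, 5, 0)
    λ_8 → (0, 1, 1)
    λ_9 → (3, 6, 0)
    λ_10 → (0, 1, 1)
    λ_11 → (8, 1, 0)
    λ_12 → (3, 5, 0)
    λ_13 → (7, 2, 1)
    λ_14 → (8, 1, 0)
    λ_15 → (3, 6, 0)
    λ_16 → (8, 1, 0)
    λ_17 → (3, 5, 0)
    λ_18 → (3, 6, 0)
    λ_19 → (8, 1, 0)
    λ_20 → (0, 1, 1)
    λ_21 → (0, 1, 1)
    λ_22 → (8, 1, 0)
    λ_23 → (4, 2, 4)

These 23 weights hit 6 W_11-dot-orbits; sizes (4, 5, 4, 2, 3, 5):

[[1, 2, 5, 13], [3, 8, 10, 20, 21], [4, 7, 12, 17], [6, 23], [9, 15, 18], [11, 14, 16, 19, 22]]


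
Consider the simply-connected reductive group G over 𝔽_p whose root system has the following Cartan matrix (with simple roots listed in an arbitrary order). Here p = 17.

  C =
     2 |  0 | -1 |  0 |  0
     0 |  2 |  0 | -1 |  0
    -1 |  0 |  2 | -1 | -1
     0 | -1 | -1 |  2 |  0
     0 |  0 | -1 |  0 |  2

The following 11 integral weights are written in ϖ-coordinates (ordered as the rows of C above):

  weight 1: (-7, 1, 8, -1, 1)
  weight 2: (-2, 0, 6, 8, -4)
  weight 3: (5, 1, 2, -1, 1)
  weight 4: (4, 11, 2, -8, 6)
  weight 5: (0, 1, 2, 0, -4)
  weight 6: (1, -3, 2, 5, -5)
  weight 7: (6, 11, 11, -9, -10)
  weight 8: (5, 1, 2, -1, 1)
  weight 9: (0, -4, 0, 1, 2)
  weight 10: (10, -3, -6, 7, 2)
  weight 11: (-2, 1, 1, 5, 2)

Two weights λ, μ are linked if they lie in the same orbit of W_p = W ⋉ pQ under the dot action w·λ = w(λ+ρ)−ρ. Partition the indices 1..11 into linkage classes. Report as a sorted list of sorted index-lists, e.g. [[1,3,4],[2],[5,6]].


Type D_5, rank 5, |W|=1920; reorder rows/cols to standard.

Alcove-folded reps (p=17, 11 weights, presented ϖ-order):

    λ_1+ρ ↦ (6, 2, 3, 0, 2)
    λ_2+ρ ↦ (1, 2, 0, 1, 3)
    λ_3+ρ ↦ (6, 2, 3, 0, 2)
    λ_4+ρ ↦ (1, 2, 1, 3, 3)
    λ_5+ρ ↦ (1, 2, 0, 1, 3)
    λ_6+ρ ↦ (1, 2, 1, 3, 3)
    λ_7+ρ ↦ (1, 2, 1, 3, 3)
    λ_8+ρ ↦ (6, 2, 3, 0, 2)
    λ_9+ρ ↦ (1, 2, 0, 1, 3)
    λ_10+ρ ↦ (6, 2, 3, 0, 2)
    λ_11+ρ ↦ (1, 2, 1, 3, 3)

These 11 weights hit 3 W_17-dot-orbits; sizes (4, 3, 4):

[[1, 3, 8, 10], [2, 5, 9], [4, 6, 7, 11]]


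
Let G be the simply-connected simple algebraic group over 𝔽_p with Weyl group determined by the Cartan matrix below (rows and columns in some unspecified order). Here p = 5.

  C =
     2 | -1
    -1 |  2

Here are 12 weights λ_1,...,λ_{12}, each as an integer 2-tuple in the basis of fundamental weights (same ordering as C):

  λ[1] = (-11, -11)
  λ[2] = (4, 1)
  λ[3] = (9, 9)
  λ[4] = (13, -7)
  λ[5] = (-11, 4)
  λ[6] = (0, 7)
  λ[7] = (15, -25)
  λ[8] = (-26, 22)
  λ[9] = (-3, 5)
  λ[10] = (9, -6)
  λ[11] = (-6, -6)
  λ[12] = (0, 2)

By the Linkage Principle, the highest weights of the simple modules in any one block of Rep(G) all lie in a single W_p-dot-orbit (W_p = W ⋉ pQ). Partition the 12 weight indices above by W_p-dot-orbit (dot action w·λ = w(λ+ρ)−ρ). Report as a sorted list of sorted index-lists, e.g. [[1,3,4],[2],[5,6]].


C ↔ A_2 under row/col permutation; |W(A_2)| = 6.

W_5-reps of the 12 weights in Ā_5 (same 2-coord order as C):

  λ_1+ρ ↦ (0, 0)
  λ_2+ρ ↦ (3, 0)
  λ_3+ρ ↦ (0, 0)
  λ_4+ρ ↦ (3, 1)
  λ_5+ρ ↦ (0, 0)
  λ_6+ρ ↦ (3, 1)
  λ_7+ρ ↦ (1, 3)
  λ_8+ρ ↦ (0, 3)
  λ_9+ρ ↦ (1, 3)
  λ_10+ρ ↦ (0, 0)
  λ_11+ρ ↦ (0, 0)
  λ_12+ρ ↦ (1, 3)

Partition of {1..12} into 5 W_5-dot-orbits:

[[1, 3, 5, 10, 11], [2], [4, 6], [7, 9, 12], [8]]


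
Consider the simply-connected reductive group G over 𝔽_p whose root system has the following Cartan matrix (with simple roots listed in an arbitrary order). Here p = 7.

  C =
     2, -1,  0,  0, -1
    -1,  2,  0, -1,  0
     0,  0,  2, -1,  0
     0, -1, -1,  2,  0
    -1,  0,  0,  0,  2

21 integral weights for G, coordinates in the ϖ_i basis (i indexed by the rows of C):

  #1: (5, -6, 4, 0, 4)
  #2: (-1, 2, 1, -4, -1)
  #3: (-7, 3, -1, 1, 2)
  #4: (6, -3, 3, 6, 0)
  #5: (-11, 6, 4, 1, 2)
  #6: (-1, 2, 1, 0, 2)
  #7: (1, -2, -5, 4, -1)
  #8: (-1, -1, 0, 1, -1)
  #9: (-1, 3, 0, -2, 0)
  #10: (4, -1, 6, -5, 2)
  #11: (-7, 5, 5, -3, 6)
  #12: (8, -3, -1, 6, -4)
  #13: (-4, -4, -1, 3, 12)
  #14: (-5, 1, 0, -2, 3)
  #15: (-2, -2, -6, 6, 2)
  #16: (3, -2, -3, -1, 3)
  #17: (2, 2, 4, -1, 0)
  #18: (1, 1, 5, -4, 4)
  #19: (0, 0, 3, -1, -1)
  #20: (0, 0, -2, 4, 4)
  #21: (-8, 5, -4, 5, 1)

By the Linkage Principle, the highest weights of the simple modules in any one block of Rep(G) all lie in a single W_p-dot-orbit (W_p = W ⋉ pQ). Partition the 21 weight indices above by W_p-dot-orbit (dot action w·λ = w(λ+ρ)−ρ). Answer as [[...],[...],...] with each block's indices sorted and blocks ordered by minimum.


Root system A_5: the 5×5 matrix C matches after relabeling.

Folding the 21 weights λ_j+ρ into Ā_7 (reps in the given 5-coord order):

  λ_1 → (1, 1, 4, 0, 0) · λ_2 → (0, 0, 1, 2, 0) · λ_3 → (1, 2, 0, 0, 3) · λ_4 → (1, 1, 2, 0, 0) · λ_5 → (0, 0, 1, 2, 0) · λ_6 → (0, 3, 0, 1, 1) · λ_7 → (1, 1, 4, 0, 0) · λ_8 → (0, 0, 1, 2, 0) · λ_9 → (0, 3, 0, 1, 1) · λ_10 → (0, 3, 0, 1, 1) · λ_11 → (1, 2, 0, 0, 3) · λ_12 → (0, 0, 1, 2, 0) · λ_13 → (0, 3, 0, 1, 1) · λ_14 → (1, 1, 2, 0, 0) · λ_15 → (1, 1, 4, 0, 0) · λ_16 → (1, 2, 0, 0, 3) · λ_17 → (1, 2, 0, 0, 3) · λ_18 → (1, 1, 2, 0, 0) · λ_19 → (1, 1, 4, 0, 0) · λ_20 → (1, 1, 4, 0, 0) · λ_21 → (1, 1, 2, 0, 0)

5 distinct reps among the 21 weights ⇒ 5 W_7-linkage classes:

[[1, 7, 15, 19, 20], [2, 5, 8, 12], [3, 11, 16, 17], [4, 14, 18, 21], [6, 9, 10, 13]]


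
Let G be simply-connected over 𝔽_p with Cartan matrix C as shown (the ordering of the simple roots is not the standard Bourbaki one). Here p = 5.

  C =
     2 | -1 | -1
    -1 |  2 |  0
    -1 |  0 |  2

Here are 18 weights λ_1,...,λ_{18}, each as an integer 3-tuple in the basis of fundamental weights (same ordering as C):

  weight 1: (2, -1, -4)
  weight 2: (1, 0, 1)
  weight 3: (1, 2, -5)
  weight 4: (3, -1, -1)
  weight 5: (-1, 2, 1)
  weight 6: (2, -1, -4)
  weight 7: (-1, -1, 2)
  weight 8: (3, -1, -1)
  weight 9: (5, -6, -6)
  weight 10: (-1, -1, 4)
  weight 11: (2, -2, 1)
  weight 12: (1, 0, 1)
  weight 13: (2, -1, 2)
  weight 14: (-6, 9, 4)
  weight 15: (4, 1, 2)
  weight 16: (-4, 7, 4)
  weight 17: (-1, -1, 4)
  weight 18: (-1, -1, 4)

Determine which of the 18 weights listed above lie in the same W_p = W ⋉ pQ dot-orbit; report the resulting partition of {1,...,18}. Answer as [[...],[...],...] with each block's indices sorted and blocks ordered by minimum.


A_3 Cartan matrix, 3 simple roots permuted; ρ=(1,1,1).

Ā_5 reps of the 18 weights (A_3, coords as presented):

  [1] (0, 0, 3);  [2] (2, 1, 2);  [3] (2, 1, 2);  [4] (4, 0, 0);  [5] (0, 3, 2);  [6] (0, 0, 3);  [7] (0, 0, 3);  [8] (4, 0, 0);  [9] (4, 0, 0);  [10] (0, 0, 5);  [11] (2, 1, 2);  [12] (2, 1, 2);  [13] (2, 1, 2);  [14] (0, 0, 5);  [15] (0, 3, 2);  [16] (0, 0, 3);  [17] (0, 0, 5);  [18] (0, 0, 5)

Grouping the 18 weights by Ā_5-representative: 5 linkage classes.

[[1, 6, 7, 16], [2, 3, 11, 12, 13], [4, 8, 9], [5, 15], [10, 14, 17, 18]]


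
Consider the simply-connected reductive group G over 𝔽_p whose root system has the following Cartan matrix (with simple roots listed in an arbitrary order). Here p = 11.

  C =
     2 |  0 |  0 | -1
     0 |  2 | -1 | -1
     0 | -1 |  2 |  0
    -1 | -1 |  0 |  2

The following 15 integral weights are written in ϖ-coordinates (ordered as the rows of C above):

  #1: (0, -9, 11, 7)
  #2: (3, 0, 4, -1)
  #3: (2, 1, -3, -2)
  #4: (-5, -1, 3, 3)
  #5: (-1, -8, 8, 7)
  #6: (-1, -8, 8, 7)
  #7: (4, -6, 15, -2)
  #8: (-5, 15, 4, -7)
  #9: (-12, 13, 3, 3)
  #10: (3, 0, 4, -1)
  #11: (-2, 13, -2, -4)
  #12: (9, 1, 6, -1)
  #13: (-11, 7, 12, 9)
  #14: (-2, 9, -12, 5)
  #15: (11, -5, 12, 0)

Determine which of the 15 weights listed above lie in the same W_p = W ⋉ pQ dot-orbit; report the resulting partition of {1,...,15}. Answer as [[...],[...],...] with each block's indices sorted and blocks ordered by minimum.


Dynkin diagram of C (from the 6 off-diagonal −1 entries): A_4.

Alcove-folded reps (p=11, 15 weights, presented ϖ-order):

  [1] (0, 7, 2, 1) · [2] (4, 1, 5, 0) · [3] (2, 1, 1, 0) · [4] (4, 0, 4, 0) · [5] (0, 7, 2, 1) · [6] (0, 7, 2, 1) · [7] (4, 1, 5, 0) · [8] (4, 1, 5, 0) · [9] (4, 0, 4, 0) · [10] (4, 1, 5, 0) · [11] (0, 7, 2, 1) · [12] (2, 1, 1, 0) · [13] (0, 7, 2, 1) · [14] (4, 1, 5, 0) · [15] (2, 1, 1, 0)

These 15 weights hit 4 W_11-dot-orbits; sizes (5, 5, 3, 2):

[[1, 5, 6, 11, 13], [2, 7, 8, 10, 14], [3, 12, 15], [4, 9]]


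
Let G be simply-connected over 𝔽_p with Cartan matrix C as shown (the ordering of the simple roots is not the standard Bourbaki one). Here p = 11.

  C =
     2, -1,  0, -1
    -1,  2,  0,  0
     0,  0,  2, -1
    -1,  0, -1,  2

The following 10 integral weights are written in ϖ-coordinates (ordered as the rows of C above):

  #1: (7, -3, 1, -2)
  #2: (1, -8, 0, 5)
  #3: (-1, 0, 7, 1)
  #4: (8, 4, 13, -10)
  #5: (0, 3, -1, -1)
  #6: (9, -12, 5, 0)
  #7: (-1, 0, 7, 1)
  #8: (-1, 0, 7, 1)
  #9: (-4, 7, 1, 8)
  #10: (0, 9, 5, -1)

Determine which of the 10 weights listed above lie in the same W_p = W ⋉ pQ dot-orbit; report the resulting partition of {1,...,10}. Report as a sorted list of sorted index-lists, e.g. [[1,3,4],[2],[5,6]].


Root system A_4: the 4×4 matrix C matches after relabeling.

Alcove-folded reps (p=11, 10 weights, presented ϖ-order):

  [1] (5, 2, 1, 1);  [2] (5, 2, 1, 1);  [3] (0, 1, 8, 2);  [4] (3, 0, 3, 3);  [5] (1, 4, 0, 0);  [6] (1, 4, 0, 0);  [7] (0, 1, 8, 2);  [8] (0, 1, 8, 2);  [9] (3, 0, 3, 3);  [10] (1, 4, 0, 0)

Grouping the 10 weights by Ā_11-representative: 4 linkage classes.

[[1, 2], [3, 7, 8], [4, 9], [5, 6, 10]]


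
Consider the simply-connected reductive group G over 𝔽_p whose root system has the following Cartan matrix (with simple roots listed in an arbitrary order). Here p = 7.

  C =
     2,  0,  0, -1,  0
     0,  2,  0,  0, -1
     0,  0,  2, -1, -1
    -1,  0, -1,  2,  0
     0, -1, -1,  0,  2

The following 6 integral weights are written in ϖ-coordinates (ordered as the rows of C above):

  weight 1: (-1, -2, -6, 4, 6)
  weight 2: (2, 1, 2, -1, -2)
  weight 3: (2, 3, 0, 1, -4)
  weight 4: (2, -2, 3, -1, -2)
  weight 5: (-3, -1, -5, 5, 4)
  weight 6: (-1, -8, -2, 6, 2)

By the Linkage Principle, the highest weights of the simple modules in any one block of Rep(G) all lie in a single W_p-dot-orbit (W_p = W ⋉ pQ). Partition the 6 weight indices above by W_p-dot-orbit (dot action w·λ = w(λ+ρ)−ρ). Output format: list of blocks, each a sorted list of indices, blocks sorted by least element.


Dynkin diagram of C (from the 8 off-diagonal −1 entries): A_5.

Each λ_j+ρ reduced to Ā_7; 5-tuples below use C's row order:

  1: (0, 1, 5, 0, 1) · 2: (3, 1, 2, 0, 1) · 3: (3, 1, 2, 0, 1) · 4: (3, 1, 2, 0, 1) · 5: (2, 0, 4, 0, 1) · 6: (2, 0, 4, 0, 1)

Partition of {1..6} into 3 W_7-dot-orbits:

[[1], [2, 3, 4], [5, 6]]


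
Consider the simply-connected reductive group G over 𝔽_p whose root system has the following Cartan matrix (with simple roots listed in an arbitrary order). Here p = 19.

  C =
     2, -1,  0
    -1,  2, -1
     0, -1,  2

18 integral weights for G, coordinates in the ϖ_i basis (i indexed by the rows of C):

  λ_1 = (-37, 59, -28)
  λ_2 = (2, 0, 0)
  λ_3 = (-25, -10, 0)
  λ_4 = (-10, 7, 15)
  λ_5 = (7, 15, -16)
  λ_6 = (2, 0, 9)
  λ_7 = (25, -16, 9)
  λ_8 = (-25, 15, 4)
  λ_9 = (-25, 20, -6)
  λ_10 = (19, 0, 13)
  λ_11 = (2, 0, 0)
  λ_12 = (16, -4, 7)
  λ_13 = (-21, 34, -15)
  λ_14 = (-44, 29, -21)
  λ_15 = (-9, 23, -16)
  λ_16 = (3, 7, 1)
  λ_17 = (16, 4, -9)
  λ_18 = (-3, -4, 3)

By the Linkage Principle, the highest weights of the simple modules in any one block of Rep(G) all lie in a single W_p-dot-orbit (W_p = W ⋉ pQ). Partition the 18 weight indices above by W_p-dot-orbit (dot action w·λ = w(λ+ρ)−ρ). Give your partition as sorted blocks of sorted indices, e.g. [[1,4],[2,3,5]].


C ↔ A_3 under row/col permutation; |W(A_3)| = 24.

Folding the 18 weights λ_j+ρ into Ā_19 (reps in the given 3-coord order):

    1: (11, 3, 2)
    2: (3, 1, 1)
    3: (8, 5, 5)
    4: (3, 1, 10)
    5: (3, 1, 10)
    6: (3, 1, 10)
    7: (4, 8, 2)
    8: (11, 3, 2)
    9: (11, 3, 2)
    10: (3, 1, 1)
    11: (3, 1, 1)
    12: (11, 3, 2)
    13: (3, 1, 1)
    14: (8, 5, 5)
    15: (3, 1, 10)
    16: (4, 8, 2)
    17: (11, 3, 2)
    18: (3, 1, 1)

The 18 indices split into 5 linkage classes (same alcove rep ⇔ same W_19-dot-orbit):

[[1, 8, 9, 12, 17], [2, 10, 11, 13, 18], [3, 14], [4, 5, 6, 15], [7, 16]]


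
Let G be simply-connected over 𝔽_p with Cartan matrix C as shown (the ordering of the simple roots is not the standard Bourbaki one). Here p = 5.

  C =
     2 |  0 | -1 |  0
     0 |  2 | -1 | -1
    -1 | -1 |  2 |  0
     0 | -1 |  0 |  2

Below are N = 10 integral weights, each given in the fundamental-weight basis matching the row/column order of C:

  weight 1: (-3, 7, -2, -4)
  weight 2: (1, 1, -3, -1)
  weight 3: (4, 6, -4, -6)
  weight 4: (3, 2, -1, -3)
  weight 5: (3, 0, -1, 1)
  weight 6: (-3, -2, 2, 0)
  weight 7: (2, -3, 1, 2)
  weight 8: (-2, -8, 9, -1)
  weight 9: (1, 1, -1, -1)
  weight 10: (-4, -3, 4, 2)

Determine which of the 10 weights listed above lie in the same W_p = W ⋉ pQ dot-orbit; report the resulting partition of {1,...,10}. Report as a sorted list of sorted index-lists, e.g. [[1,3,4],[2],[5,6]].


Dynkin diagram of C (from the 6 off-diagonal −1 entries): A_4.

W_5-reps of the 10 weights in Ā_5 (same 4-coord order as C):

  [1] (2, 2, 0, 0)
  [2] (0, 0, 2, 0)
  [3] (2, 1, 0, 0)
  [4] (2, 1, 0, 0)
  [5] (2, 1, 0, 0)
  [6] (2, 1, 0, 0)
  [7] (2, 2, 0, 0)
  [8] (2, 2, 0, 0)
  [9] (2, 2, 0, 0)
  [10] (2, 2, 0, 0)

3 distinct reps among the 10 weights ⇒ 3 W_5-linkage classes:

[[1, 7, 8, 9, 10], [2], [3, 4, 5, 6]]


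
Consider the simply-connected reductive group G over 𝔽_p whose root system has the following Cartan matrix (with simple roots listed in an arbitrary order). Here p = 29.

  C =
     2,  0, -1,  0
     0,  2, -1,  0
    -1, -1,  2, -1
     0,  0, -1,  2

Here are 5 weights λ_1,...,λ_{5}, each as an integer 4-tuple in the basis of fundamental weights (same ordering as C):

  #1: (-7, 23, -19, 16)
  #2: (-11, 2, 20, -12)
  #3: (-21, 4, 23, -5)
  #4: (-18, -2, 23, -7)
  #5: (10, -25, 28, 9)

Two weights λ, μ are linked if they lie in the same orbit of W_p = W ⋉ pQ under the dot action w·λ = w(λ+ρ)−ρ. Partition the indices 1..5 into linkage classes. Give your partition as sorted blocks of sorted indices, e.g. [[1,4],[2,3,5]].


Type D_4, rank 4, |W|=192; reorder rows/cols to standard.

W_29-reps of the 5 weights in Ā_29 (same 4-coord order as C):

  λ_1 → (17, 1, 0, 6);  λ_2 → (10, 3, 0, 11);  λ_3 → (20, 5, 0, 4);  λ_4 → (17, 1, 0, 6);  λ_5 → (10, 3, 0, 11)

Linkage partition of the 5 weights (3 classes, p=29):

[[1, 4], [2, 5], [3]]


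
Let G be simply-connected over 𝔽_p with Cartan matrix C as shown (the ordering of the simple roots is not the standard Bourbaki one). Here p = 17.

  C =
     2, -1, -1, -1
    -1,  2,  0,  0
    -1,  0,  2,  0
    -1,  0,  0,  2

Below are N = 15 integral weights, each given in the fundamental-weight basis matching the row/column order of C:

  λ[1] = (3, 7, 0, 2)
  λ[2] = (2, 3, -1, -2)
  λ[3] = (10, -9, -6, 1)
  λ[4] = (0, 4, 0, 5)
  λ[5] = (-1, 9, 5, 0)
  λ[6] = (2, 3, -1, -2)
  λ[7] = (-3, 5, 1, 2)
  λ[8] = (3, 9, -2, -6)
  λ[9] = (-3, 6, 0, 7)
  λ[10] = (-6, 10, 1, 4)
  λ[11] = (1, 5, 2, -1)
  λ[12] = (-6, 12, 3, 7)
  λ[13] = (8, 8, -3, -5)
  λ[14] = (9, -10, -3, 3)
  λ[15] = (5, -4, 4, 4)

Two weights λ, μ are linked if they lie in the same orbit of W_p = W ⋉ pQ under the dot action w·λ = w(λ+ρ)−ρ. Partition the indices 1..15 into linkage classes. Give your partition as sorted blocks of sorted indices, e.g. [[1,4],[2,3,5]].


C ↔ D_4 under row/col permutation; |W(D_4)| = 192.

Each λ_j+ρ reduced to Ā_17; 4-tuples below use C's row order:

    λ_1 → (1, 8, 1, 3)
    λ_2 → (2, 4, 0, 1)
    λ_3 → (2, 6, 3, 0)
    λ_4 → (1, 5, 1, 6)
    λ_5 → (0, 10, 6, 1)
    λ_6 → (2, 4, 0, 1)
    λ_7 → (2, 4, 0, 1)
    λ_8 → (1, 8, 1, 3)
    λ_9 → (1, 5, 1, 6)
    λ_10 → (2, 6, 3, 0)
    λ_11 → (2, 6, 3, 0)
    λ_12 → (1, 8, 1, 3)
    λ_13 → (1, 8, 1, 3)
    λ_14 → (1, 8, 1, 3)
    λ_15 → (1, 3, 5, 5)

6 distinct reps among the 15 weights ⇒ 6 W_17-linkage classes:

[[1, 8, 12, 13, 14], [2, 6, 7], [3, 10, 11], [4, 9], [5], [15]]


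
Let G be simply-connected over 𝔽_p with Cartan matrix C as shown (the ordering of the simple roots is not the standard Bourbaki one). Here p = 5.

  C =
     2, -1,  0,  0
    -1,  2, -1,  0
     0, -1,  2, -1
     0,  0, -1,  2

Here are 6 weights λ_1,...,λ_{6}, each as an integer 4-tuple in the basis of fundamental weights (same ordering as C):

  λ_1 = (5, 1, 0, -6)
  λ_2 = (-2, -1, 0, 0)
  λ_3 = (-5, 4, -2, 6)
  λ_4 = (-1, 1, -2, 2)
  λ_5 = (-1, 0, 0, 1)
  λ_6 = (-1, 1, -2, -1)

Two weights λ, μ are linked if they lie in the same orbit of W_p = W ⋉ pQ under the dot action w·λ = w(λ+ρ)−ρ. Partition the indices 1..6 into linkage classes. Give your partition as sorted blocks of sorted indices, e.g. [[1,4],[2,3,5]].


Dynkin diagram of C (from the 6 off-diagonal −1 entries): A_4.

Ā_5 reps of the 6 weights (A_4, coords as presented):

    1: (0, 1, 1, 2)
    2: (0, 1, 0, 1)
    3: (0, 1, 0, 1)
    4: (0, 1, 1, 2)
    5: (0, 1, 1, 2)
    6: (0, 1, 0, 1)

Partition of {1..6} into 2 W_5-dot-orbits:

[[1, 4, 5], [2, 3, 6]]


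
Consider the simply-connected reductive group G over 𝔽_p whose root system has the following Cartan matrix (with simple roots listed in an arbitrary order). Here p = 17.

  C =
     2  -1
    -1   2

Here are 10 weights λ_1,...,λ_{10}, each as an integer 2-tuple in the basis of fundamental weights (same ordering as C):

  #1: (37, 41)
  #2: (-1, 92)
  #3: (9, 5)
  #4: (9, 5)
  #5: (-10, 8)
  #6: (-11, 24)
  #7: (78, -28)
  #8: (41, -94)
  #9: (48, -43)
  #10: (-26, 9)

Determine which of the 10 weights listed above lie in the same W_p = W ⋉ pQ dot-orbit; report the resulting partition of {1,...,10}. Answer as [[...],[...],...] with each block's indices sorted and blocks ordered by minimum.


Dynkin diagram of C (from the 2 off-diagonal −1 entries): A_2.

Alcove-folded reps (p=17, 10 weights, presented ϖ-order):

  λ_1+ρ ↦ (4, 8);  λ_2+ρ ↦ (9, 0);  λ_3+ρ ↦ (10, 6);  λ_4+ρ ↦ (10, 6);  λ_5+ρ ↦ (9, 0);  λ_6+ρ ↦ (2, 7);  λ_7+ρ ↦ (10, 6);  λ_8+ρ ↦ (9, 0);  λ_9+ρ ↦ (2, 7);  λ_10+ρ ↦ (2, 7)

4 distinct reps among the 10 weights ⇒ 4 W_17-linkage classes:

[[1], [2, 5, 8], [3, 4, 7], [6, 9, 10]]


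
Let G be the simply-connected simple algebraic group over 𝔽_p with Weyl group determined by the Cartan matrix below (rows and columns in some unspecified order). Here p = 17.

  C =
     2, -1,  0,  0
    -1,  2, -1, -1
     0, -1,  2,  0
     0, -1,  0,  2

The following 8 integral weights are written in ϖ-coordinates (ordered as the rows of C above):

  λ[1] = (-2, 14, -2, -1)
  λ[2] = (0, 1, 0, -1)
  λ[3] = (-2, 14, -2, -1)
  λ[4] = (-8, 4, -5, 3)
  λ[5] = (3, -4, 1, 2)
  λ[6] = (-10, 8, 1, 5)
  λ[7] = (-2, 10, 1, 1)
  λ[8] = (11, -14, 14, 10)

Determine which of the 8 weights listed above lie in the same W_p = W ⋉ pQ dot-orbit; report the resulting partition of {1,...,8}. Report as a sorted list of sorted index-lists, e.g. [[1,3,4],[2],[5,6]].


Cartan matrix: type D_4 (|W|=192); un-permuting the 4 rows.

Folding the 8 weights λ_j+ρ into Ā_17 (reps in the given 4-coord order):

  λ_1 → (1, 2, 1, 0) · λ_2 → (1, 2, 1, 0) · λ_3 → (1, 2, 1, 0) · λ_4 → (1, 2, 2, 2) · λ_5 → (1, 2, 1, 0) · λ_6 → (9, 0, 2, 6) · λ_7 → (1, 2, 2, 2) · λ_8 → (1, 2, 2, 2)

3 distinct reps among the 8 weights ⇒ 3 W_17-linkage classes:

[[1, 2, 3, 5], [4, 7, 8], [6]]


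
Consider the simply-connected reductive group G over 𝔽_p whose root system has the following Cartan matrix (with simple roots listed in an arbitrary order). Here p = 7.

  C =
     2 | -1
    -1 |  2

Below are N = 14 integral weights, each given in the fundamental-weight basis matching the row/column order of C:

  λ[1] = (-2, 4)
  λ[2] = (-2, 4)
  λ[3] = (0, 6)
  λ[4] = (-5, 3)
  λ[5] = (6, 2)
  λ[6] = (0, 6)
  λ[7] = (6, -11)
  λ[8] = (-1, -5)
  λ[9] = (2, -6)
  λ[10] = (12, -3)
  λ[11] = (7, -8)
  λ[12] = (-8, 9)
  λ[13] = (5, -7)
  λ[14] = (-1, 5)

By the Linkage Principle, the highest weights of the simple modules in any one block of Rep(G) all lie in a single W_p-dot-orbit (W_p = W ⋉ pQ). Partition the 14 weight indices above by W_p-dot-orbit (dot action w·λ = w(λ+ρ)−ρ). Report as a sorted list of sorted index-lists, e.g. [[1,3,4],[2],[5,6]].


Root system A_2: the 2×2 matrix C matches after relabeling.

Folding the 14 weights λ_j+ρ into Ā_7 (reps in the given 2-coord order):

  [1] (1, 4) · [2] (1, 4) · [3] (0, 6) · [4] (4, 0) · [5] (4, 0) · [6] (0, 6) · [7] (0, 4) · [8] (4, 0) · [9] (2, 3) · [10] (1, 4) · [11] (0, 6) · [12] (4, 0) · [13] (0, 6) · [14] (0, 6)

Partition of {1..14} into 5 W_7-dot-orbits:

[[1, 2, 10], [3, 6, 11, 13, 14], [4, 5, 8, 12], [7], [9]]


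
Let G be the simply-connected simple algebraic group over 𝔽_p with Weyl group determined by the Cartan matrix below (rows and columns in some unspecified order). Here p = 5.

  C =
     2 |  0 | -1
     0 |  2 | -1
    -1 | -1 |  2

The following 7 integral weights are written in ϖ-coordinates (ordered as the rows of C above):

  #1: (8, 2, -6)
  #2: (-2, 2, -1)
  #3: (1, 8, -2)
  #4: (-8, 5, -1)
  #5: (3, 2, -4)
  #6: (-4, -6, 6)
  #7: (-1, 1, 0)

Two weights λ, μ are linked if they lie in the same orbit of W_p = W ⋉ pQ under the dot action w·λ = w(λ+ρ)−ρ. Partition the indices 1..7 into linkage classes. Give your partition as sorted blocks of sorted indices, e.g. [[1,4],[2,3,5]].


C ↔ A_3 under row/col permutation; |W(A_3)| = 24.

W_5-reps of the 7 weights in Ā_5 (same 3-coord order as C):

  λ_1 → (0, 2, 1)
  λ_2 → (0, 2, 1)
  λ_3 → (1, 0, 3)
  λ_4 → (1, 0, 3)
  λ_5 → (1, 0, 3)
  λ_6 → (0, 2, 1)
  λ_7 → (0, 2, 1)

Partition of {1..7} into 2 W_5-dot-orbits:

[[1, 2, 6, 7], [3, 4, 5]]


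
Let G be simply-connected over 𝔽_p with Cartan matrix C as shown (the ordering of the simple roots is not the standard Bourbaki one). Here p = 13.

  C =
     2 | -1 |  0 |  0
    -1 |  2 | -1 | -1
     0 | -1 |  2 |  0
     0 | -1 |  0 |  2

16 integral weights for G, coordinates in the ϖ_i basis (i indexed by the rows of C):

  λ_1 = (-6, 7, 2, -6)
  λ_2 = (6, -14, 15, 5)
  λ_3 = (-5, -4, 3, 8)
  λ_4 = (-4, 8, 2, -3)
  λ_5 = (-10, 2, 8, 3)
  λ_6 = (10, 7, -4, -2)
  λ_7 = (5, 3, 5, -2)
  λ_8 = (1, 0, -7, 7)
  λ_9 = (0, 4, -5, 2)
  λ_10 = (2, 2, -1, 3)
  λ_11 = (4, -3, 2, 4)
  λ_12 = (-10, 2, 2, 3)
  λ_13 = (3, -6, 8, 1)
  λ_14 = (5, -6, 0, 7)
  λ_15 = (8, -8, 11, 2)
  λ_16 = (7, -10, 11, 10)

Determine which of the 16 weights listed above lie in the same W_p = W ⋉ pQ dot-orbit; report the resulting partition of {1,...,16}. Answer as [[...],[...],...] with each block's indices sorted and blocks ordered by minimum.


Cartan matrix: type D_4 (|W|=192); un-permuting the 4 rows.

Alcove-folded reps (p=13, 16 weights, presented ϖ-order):

    λ_1+ρ ↦ (3, 2, 1, 3)
    λ_2+ρ ↦ (3, 3, 0, 4)
    λ_3+ρ ↦ (3, 1, 3, 2)
    λ_4+ρ ↦ (3, 1, 3, 2)
    λ_5+ρ ↦ (3, 1, 3, 2)
    λ_6+ρ ↦ (3, 2, 1, 3)
    λ_7+ρ ↦ (3, 1, 3, 2)
    λ_8+ρ ↦ (3, 2, 1, 3)
    λ_9+ρ ↦ (1, 1, 4, 3)
    λ_10+ρ ↦ (3, 3, 0, 4)
    λ_11+ρ ↦ (3, 2, 1, 3)
    λ_12+ρ ↦ (3, 1, 3, 2)
    λ_13+ρ ↦ (1, 1, 4, 3)
    λ_14+ρ ↦ (1, 1, 4, 3)
    λ_15+ρ ↦ (1, 1, 4, 3)
    λ_16+ρ ↦ (0, 1, 2, 1)

Partition of {1..16} into 5 W_13-dot-orbits:

[[1, 6, 8, 11], [2, 10], [3, 4, 5, 7, 12], [9, 13, 14, 15], [16]]
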